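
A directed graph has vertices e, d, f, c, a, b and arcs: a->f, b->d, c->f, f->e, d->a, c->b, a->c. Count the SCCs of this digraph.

3

{a, b, c, d} are all mutually reachable — one SCC of size 4.
{e} is an SCC by itself.
{f} is an SCC by itself.
That gives 3 strongly connected components.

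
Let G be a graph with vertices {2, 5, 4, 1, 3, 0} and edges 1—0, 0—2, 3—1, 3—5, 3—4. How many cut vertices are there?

3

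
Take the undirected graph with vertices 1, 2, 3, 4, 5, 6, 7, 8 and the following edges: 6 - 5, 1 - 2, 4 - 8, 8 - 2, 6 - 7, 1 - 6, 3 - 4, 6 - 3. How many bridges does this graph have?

2

The edges on the cycle 1-6-3-4-8-2-1 are not bridges since each lies on that cycle.
But removing 6 - 7 disconnects 6 from 7; removing 6 - 5 disconnects 6 from 5 — these are bridges.
That makes 2 bridges.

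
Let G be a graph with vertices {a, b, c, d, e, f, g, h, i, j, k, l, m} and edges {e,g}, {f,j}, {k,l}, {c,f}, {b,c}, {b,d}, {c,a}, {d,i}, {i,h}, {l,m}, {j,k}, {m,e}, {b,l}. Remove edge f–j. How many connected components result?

f and j are still connected via f-c-b-l-k-j, so the component count stays at 1.

1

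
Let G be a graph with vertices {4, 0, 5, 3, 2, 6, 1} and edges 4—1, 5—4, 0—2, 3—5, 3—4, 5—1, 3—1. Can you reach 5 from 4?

From 4 we can reach 1, 3, 4, 5, which includes 5.

Yes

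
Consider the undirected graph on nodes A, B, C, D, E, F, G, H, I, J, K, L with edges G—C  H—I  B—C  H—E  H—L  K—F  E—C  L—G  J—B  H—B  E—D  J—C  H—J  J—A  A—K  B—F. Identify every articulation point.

Removing E increases the component count from 1 to 2, so E is a cut vertex.
Removing H increases the component count from 1 to 2, so H is a cut vertex.
By contrast removing F leaves 1 component; it is not a cut vertex. No other vertex is a cut vertex either.

E, H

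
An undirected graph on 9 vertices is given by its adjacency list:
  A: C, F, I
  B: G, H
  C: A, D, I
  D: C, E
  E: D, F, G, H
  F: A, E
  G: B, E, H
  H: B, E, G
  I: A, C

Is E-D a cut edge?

After removing E-D, the path E-F-A-C-D still connects them, so the edge is not a bridge.

No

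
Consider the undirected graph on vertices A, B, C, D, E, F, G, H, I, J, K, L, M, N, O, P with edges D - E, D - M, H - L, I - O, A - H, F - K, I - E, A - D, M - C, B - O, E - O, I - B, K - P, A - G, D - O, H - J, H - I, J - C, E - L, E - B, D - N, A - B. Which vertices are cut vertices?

A, D, K

Removing A increases the component count from 2 to 3, so A is a cut vertex.
Removing D increases the component count from 2 to 3, so D is a cut vertex.
Removing K increases the component count from 2 to 3, so K is a cut vertex.
By contrast removing P leaves 2 components; it is not a cut vertex. No other vertex is a cut vertex either.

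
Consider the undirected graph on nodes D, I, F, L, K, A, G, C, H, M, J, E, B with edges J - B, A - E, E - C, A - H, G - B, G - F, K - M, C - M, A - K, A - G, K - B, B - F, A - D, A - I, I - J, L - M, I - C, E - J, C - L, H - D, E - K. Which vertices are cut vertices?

A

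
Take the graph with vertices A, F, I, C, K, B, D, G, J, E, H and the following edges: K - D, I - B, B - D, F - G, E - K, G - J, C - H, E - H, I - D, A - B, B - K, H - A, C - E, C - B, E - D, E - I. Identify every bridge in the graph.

The edges on the cycle B-K-D-B are not bridges since each lies on that cycle.
But removing F - G disconnects F from G; removing G - J disconnects G from J — these are bridges.

F-G, G-J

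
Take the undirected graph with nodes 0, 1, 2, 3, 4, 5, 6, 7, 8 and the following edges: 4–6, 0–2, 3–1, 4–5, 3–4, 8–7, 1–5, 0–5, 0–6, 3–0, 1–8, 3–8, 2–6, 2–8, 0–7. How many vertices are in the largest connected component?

Starting from 0 we can reach 0, 1, 2, 3, 4, 5, 6, 7, 8. That is one component of size 9.
The largest has 9 vertices.

9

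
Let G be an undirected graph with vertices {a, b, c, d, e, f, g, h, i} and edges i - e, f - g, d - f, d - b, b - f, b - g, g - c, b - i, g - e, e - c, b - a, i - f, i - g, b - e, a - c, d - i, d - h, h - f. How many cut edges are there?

The edges on the cycle i-f-g-c-e-i are not bridges since each lies on that cycle.
Every edge lies on some cycle, so there are no bridges.

0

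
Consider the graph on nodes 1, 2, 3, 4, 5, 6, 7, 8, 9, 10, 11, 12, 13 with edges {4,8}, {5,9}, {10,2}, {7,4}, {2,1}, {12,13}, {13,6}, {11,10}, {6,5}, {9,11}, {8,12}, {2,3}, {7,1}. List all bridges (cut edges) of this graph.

The edges on the cycle 7-4-8-12-13-6-5-9-11-10-2-1-7 are not bridges since each lies on that cycle.
But removing 2-3 disconnects 2 from 3 — this is a bridge.

2-3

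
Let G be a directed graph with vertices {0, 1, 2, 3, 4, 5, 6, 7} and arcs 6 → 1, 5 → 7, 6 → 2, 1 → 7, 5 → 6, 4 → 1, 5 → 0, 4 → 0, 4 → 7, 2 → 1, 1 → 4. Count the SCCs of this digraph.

7

{1, 4} are all mutually reachable — one SCC of size 2.
{6} is an SCC by itself.
{5} is an SCC by itself.
{2} is an SCC by itself.
{0} is an SCC by itself.
(and 2 more singleton SCCs)
That gives 7 strongly connected components.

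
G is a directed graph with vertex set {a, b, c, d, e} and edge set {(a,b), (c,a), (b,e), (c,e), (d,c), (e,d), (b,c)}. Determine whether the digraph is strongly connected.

From e we can reach every vertex (a, b, c, d, e), and every vertex can reach e (a, b, c, d, e). So the whole graph is one strongly connected component.

Yes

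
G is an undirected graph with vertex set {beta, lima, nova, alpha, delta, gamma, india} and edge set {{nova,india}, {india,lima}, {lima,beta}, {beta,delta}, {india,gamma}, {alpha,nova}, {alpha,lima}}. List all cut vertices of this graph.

beta, lima, india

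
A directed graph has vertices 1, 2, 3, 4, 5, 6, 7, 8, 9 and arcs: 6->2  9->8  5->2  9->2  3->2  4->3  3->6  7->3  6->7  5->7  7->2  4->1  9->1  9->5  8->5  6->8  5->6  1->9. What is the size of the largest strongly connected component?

{3, 5, 6, 7, 8} are all mutually reachable — one SCC of size 5.
{1, 9} are all mutually reachable — one SCC of size 2.
{4} is an SCC by itself.
{2} is an SCC by itself.
The largest has 5 vertices.

5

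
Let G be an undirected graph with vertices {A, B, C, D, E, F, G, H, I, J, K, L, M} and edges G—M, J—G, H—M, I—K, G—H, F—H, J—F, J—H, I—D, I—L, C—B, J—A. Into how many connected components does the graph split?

4

E is isolated — a component by itself.
Starting from B we can reach B, C. That is one component of size 2.
Starting from D we can reach D, I, K, L. That is one component of size 4.
Starting from A we can reach A, F, G, H, J, M. That is one component of size 6.
Total: 4 components.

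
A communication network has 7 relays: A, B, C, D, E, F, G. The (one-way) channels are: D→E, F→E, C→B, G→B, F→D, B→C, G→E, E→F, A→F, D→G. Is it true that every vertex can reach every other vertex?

No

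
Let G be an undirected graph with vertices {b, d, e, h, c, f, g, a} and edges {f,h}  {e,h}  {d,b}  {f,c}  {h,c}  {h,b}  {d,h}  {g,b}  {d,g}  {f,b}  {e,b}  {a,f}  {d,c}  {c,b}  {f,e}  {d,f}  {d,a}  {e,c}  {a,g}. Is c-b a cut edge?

No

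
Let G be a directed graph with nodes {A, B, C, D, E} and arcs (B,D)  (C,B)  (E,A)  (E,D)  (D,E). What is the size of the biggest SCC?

2

{D, E} are all mutually reachable — one SCC of size 2.
{B} is an SCC by itself.
{C} is an SCC by itself.
{A} is an SCC by itself.
The largest has 2 vertices.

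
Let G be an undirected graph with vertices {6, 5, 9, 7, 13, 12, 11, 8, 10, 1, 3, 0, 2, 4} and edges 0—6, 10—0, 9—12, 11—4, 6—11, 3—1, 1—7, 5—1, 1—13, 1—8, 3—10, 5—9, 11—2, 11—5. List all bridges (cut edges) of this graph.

The edges on the cycle 3-10-0-6-11-5-1-3 are not bridges since each lies on that cycle.
But removing 2—11 disconnects 2 from 11; removing 9—12 disconnects 9 from 12; removing 9—5 disconnects 9 from 5; removing 13—1 disconnects 13 from 1 — these are bridges.
In total 7 edges are bridges.

1-13, 1-7, 1-8, 11-2, 11-4, 12-9, 5-9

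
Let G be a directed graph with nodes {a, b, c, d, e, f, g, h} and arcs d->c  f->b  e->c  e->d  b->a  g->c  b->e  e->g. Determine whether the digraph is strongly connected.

There is no directed path from d to b, so the graph is not strongly connected.

No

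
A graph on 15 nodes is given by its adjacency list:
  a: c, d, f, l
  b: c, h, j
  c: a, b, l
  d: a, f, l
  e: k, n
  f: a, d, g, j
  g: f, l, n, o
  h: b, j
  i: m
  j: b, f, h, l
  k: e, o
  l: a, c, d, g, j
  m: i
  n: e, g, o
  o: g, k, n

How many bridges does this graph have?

1

The edges on the cycle g-n-e-k-o-g are not bridges since each lies on that cycle.
But removing i-m disconnects i from m — this is a bridge.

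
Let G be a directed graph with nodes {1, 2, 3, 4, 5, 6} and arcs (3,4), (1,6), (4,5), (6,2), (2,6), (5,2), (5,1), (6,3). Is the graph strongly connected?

Yes

From 3 we can reach every vertex (1, 2, 3, 4, 5, 6), and every vertex can reach 3 (1, 2, 3, 4, 5, 6). So the whole graph is one strongly connected component.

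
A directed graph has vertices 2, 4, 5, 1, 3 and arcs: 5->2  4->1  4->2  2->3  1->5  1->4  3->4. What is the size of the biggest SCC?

5

{1, 2, 3, 4, 5} are all mutually reachable — one SCC of size 5.
The largest has 5 vertices.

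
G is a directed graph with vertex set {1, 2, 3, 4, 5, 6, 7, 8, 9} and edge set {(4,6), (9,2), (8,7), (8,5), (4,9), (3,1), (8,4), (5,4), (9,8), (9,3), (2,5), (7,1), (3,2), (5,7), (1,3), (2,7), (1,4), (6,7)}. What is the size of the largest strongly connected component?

{1, 2, 3, 4, 5, 6, 7, 8, 9} are all mutually reachable — one SCC of size 9.
The largest has 9 vertices.

9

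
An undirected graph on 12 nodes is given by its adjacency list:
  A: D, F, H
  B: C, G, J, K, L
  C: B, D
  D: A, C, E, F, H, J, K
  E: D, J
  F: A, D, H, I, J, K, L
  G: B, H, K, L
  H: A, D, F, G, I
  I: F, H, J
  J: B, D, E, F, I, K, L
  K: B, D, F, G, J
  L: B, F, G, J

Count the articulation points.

Removing H, for instance, still leaves 1 component. No single vertex removal increases the component count — the graph has no articulation points.

0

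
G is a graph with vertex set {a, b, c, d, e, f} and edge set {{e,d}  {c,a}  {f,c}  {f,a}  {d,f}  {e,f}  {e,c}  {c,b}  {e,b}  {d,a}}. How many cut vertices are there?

0

Removing e, for instance, still leaves 1 component. No single vertex removal increases the component count — the graph has no articulation points.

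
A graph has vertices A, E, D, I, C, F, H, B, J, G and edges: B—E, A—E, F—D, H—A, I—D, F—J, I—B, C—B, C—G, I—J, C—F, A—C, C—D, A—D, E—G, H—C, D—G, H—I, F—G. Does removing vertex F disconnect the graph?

No

Deleting F leaves 1 component (was 1) (its neighbors C, D, G, J remain connected to each other), so F is not a cut vertex.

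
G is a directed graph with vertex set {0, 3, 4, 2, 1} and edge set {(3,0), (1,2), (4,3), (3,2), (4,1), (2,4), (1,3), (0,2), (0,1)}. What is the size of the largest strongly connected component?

{0, 1, 2, 3, 4} are all mutually reachable — one SCC of size 5.
The largest has 5 vertices.

5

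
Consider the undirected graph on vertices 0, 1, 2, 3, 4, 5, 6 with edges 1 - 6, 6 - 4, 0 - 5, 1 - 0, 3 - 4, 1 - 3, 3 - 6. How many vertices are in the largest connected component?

2 is isolated — a component by itself.
Starting from 0 we can reach 0, 1, 3, 4, 5, 6. That is one component of size 6.
The largest has 6 vertices.

6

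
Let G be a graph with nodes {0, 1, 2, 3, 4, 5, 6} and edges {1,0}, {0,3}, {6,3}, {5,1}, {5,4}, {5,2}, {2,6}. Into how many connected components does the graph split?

Starting from 0 we can reach 0, 1, 2, 3, 4, 5, 6. That is one component of size 7.
Total: 1 component.

1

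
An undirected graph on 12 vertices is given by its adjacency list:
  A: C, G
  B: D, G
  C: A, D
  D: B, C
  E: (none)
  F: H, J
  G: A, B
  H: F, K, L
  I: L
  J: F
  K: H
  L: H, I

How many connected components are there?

3

E is isolated — a component by itself.
Starting from A we can reach A, B, C, D, G. That is one component of size 5.
Starting from F we can reach F, H, I, J, K, L. That is one component of size 6.
Total: 3 components.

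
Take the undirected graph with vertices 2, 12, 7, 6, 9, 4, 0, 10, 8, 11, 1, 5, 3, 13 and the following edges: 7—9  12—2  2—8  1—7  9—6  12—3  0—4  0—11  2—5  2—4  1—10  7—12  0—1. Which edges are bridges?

0-11, 1-10, 12-3, 2-5, 2-8, 6-9, 7-9

The edges on the cycle 0-1-7-12-2-4-0 are not bridges since each lies on that cycle.
But removing 2—8 disconnects 2 from 8; removing 7—9 disconnects 7 from 9; removing 12—3 disconnects 12 from 3; removing 1—10 disconnects 1 from 10 — these are bridges.
In total 7 edges are bridges.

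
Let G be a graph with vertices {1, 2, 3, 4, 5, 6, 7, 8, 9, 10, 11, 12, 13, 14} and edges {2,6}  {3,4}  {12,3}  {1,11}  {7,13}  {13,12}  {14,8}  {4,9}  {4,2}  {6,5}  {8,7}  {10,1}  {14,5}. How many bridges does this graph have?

3

The edges on the cycle 14-8-7-13-12-3-4-2-6-5-14 are not bridges since each lies on that cycle.
But removing 1 - 11 disconnects 1 from 11; removing 9 - 4 disconnects 9 from 4; removing 10 - 1 disconnects 10 from 1 — these are bridges.
That makes 3 bridges.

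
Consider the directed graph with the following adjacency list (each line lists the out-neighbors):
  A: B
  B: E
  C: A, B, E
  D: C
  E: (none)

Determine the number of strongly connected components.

{B} is an SCC by itself.
{A} is an SCC by itself.
{E} is an SCC by itself.
{C} is an SCC by itself.
{D} is an SCC by itself.
That gives 5 strongly connected components.

5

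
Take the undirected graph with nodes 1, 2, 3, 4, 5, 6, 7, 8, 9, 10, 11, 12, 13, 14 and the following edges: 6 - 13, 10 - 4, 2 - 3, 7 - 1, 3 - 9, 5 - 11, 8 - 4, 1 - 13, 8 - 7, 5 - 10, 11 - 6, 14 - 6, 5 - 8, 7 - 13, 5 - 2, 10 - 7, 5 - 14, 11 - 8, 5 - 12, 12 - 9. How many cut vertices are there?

1

Removing 5 increases the component count from 1 to 2, so 5 is a cut vertex.
By contrast removing 13 leaves 1 component; it is not a cut vertex. No other vertex is a cut vertex either.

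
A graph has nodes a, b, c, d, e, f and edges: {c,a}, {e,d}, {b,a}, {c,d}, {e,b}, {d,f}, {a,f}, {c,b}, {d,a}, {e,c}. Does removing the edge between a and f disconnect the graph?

After removing a-f, the path a-d-f still connects them, so the edge is not a bridge.

No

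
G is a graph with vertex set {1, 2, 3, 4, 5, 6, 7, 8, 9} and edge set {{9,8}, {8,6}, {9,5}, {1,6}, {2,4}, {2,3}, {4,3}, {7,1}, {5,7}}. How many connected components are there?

2

Starting from 2 we can reach 2, 3, 4. That is one component of size 3.
Starting from 1 we can reach 1, 5, 6, 7, 8, 9. That is one component of size 6.
Total: 2 components.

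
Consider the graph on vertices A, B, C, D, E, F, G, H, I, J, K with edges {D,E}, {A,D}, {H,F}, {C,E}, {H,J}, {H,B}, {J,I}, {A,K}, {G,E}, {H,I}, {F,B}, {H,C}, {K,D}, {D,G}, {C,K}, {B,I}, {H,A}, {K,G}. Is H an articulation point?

Deleting H raises the number of components from 1 to 2, so H is a cut vertex.

Yes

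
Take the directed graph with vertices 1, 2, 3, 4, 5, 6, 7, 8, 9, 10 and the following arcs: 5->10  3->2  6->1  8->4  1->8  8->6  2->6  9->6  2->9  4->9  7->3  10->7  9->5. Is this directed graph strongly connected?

From 9 we can reach every vertex (1, 2, 3, 4, 5, 6, 7, 8, 9, 10), and every vertex can reach 9 (1, 2, 3, 4, 5, 6, 7, 8, 9, 10). So the whole graph is one strongly connected component.

Yes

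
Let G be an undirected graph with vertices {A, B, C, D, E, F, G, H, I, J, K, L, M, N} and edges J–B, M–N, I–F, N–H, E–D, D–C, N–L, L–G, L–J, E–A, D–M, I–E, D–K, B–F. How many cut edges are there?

The edges on the cycle I-E-D-M-N-L-J-B-F-I are not bridges since each lies on that cycle.
But removing D–C disconnects D from C; removing N–H disconnects N from H; removing E–A disconnects E from A; removing D–K disconnects D from K — these are bridges.
In total 5 edges are bridges.

5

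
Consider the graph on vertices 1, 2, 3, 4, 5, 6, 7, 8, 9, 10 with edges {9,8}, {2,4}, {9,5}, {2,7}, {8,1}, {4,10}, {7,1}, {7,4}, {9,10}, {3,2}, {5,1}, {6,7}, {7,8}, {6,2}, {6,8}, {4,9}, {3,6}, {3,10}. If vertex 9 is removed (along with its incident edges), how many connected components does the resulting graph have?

With 9 gone, the remaining components are: {1, 2, 3, 4, 5, 6, 7, 8, 10}.
That is 1 component.

1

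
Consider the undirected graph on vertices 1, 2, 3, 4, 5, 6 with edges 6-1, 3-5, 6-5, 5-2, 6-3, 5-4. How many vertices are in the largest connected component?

6

Starting from 1 we can reach 1, 2, 3, 4, 5, 6. That is one component of size 6.
The largest has 6 vertices.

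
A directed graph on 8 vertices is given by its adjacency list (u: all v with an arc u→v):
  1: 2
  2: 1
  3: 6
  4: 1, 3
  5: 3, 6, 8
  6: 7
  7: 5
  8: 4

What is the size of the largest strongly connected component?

6

{3, 4, 5, 6, 7, 8} are all mutually reachable — one SCC of size 6.
{1, 2} are all mutually reachable — one SCC of size 2.
The largest has 6 vertices.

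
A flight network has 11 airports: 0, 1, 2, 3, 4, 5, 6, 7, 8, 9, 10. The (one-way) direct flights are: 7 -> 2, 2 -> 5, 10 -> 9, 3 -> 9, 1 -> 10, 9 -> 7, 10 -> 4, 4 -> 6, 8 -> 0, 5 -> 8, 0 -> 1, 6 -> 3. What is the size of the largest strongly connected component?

11

{0, 1, 2, 3, 4, 5, 6, 7, 8, 9, 10} are all mutually reachable — one SCC of size 11.
The largest has 11 vertices.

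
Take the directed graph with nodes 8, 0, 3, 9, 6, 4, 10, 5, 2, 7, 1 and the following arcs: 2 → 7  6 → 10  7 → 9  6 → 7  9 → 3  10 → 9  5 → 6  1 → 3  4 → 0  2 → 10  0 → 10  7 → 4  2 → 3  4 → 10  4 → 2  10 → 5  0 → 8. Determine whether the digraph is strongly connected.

No

There is no directed path from 6 to 1, so the graph is not strongly connected.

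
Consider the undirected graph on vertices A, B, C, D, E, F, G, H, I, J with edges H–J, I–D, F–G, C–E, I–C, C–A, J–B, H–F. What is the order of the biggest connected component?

5

Starting from B we can reach B, F, G, H, J. That is one component of size 5.
Starting from A we can reach A, C, D, E, I. That is one component of size 5.
The largest has 5 vertices.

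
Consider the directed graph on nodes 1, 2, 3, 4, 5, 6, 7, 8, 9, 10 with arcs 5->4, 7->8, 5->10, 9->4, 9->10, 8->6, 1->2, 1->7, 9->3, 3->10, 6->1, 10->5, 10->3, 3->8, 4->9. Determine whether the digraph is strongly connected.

No

There is no directed path from 2 to 6, so the graph is not strongly connected.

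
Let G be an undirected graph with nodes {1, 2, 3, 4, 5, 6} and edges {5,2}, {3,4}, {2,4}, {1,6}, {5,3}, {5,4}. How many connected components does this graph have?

2

Starting from 1 we can reach 1, 6. That is one component of size 2.
Starting from 2 we can reach 2, 3, 4, 5. That is one component of size 4.
Total: 2 components.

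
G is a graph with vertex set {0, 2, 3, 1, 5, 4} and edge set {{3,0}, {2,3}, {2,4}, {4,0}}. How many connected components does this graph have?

1 is isolated — a component by itself.
5 is isolated — a component by itself.
Starting from 0 we can reach 0, 2, 3, 4. That is one component of size 4.
Total: 3 components.

3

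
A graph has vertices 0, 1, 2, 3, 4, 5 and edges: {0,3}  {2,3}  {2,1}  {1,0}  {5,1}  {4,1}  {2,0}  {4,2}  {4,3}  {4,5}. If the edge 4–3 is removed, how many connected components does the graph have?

4 and 3 are still connected via 4-2-3, so the component count stays at 1.

1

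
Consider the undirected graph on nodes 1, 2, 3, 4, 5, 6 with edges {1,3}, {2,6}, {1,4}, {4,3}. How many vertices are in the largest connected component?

5 is isolated — a component by itself.
Starting from 2 we can reach 2, 6. That is one component of size 2.
Starting from 1 we can reach 1, 3, 4. That is one component of size 3.
The largest has 3 vertices.

3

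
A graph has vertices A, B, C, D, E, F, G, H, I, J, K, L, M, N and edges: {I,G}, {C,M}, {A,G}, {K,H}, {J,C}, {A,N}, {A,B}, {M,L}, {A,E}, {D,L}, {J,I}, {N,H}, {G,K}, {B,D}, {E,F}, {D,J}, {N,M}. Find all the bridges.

The edges on the cycle A-B-D-J-I-G-K-H-N-A are not bridges since each lies on that cycle.
But removing A-E disconnects A from E; removing E-F disconnects E from F — these are bridges.

A-E, E-F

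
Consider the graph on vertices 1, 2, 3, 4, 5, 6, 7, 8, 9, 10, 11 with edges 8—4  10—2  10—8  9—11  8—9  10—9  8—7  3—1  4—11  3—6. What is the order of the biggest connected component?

5 is isolated — a component by itself.
Starting from 1 we can reach 1, 3, 6. That is one component of size 3.
Starting from 2 we can reach 2, 4, 7, 8, 9, 10, 11. That is one component of size 7.
The largest has 7 vertices.

7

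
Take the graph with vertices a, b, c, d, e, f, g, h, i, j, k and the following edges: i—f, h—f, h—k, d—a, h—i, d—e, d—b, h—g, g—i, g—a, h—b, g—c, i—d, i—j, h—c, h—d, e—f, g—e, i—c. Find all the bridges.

The edges on the cycle h-g-a-d-h are not bridges since each lies on that cycle.
But removing k—h disconnects k from h; removing j—i disconnects j from i — these are bridges.

h-k, i-j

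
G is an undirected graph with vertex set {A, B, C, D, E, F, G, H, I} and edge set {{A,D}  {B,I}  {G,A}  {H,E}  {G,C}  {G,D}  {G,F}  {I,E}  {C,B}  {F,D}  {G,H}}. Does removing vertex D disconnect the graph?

Deleting D leaves 1 component (was 1) (its neighbors A, F, G remain connected to each other), so D is not a cut vertex.

No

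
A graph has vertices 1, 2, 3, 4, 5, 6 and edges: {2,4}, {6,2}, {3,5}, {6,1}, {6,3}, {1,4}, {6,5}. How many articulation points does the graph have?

1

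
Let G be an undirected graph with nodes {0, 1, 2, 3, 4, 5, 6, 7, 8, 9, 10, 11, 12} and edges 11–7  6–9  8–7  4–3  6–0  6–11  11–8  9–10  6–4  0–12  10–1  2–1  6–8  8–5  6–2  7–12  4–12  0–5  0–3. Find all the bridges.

none

The edges on the cycle 6-9-10-1-2-6 are not bridges since each lies on that cycle.
Every edge lies on some cycle, so there are no bridges.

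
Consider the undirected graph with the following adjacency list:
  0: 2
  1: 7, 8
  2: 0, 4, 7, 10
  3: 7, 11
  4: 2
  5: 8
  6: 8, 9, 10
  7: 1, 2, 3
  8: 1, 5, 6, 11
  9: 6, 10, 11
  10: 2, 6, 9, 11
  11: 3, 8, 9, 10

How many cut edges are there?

The edges on the cycle 2-7-1-8-6-9-10-2 are not bridges since each lies on that cycle.
But removing 0-2 disconnects 0 from 2; removing 8-5 disconnects 8 from 5; removing 2-4 disconnects 2 from 4 — these are bridges.
That makes 3 bridges.

3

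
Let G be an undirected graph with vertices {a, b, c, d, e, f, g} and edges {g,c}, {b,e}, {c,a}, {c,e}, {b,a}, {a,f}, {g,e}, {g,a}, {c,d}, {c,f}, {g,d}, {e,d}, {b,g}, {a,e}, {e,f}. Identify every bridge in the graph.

The edges on the cycle g-c-d-g are not bridges since each lies on that cycle.
Every edge lies on some cycle, so there are no bridges.

none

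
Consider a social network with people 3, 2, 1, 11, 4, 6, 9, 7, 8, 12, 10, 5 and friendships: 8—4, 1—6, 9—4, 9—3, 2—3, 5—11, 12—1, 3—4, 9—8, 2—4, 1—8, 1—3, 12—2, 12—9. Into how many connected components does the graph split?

10 is isolated — a component by itself.
7 is isolated — a component by itself.
Starting from 5 we can reach 5, 11. That is one component of size 2.
Starting from 1 we can reach 1, 2, 3, 4, 6, 8, 9, 12. That is one component of size 8.
Total: 4 components.

4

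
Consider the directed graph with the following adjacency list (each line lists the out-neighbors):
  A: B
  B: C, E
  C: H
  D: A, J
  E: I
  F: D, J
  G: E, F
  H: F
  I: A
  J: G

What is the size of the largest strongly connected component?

{A, B, C, D, E, F, G, H, I, J} are all mutually reachable — one SCC of size 10.
The largest has 10 vertices.

10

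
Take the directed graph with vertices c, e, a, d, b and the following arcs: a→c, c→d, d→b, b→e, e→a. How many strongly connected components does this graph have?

{a, b, c, d, e} are all mutually reachable — one SCC of size 5.
That gives 1 strongly connected component.

1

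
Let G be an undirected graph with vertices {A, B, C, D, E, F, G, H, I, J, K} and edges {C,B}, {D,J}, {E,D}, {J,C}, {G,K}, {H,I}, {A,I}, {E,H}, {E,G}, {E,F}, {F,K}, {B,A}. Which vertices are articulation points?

Removing E increases the component count from 1 to 2, so E is a cut vertex.
By contrast removing H leaves 1 component; it is not a cut vertex. No other vertex is a cut vertex either.

E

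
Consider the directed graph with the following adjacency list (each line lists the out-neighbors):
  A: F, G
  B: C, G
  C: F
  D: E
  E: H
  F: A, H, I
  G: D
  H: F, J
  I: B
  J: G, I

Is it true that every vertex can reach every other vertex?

Yes

From J we can reach every vertex (A, B, C, D, E, F, G, H, I, J), and every vertex can reach J (A, B, C, D, E, F, G, H, I, J). So the whole graph is one strongly connected component.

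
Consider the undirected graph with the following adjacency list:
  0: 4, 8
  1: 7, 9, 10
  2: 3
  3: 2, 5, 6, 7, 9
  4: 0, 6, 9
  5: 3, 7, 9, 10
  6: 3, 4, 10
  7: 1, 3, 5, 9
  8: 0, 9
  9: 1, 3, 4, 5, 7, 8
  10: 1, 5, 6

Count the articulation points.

1

Removing 3 increases the component count from 1 to 2, so 3 is a cut vertex.
By contrast removing 6 leaves 1 component; it is not a cut vertex. No other vertex is a cut vertex either.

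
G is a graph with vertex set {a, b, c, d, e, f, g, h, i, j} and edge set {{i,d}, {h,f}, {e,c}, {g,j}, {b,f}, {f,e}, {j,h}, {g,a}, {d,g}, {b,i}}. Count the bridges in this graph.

3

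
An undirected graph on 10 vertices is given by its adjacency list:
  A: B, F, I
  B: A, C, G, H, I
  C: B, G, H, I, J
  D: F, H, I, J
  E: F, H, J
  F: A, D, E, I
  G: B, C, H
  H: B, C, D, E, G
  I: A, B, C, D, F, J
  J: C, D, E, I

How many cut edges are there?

0

The edges on the cycle I-F-E-J-D-I are not bridges since each lies on that cycle.
Every edge lies on some cycle, so there are no bridges.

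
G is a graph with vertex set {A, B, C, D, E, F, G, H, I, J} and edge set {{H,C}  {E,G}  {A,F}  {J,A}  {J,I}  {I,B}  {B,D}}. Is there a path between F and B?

Yes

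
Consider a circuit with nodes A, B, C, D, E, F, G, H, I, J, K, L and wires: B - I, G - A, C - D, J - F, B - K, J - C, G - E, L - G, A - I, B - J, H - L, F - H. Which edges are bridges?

The edges on the cycle B-J-F-H-L-G-A-I-B are not bridges since each lies on that cycle.
But removing E - G disconnects E from G; removing J - C disconnects J from C; removing C - D disconnects C from D; removing B - K disconnects B from K — these are bridges.

B-K, C-D, C-J, E-G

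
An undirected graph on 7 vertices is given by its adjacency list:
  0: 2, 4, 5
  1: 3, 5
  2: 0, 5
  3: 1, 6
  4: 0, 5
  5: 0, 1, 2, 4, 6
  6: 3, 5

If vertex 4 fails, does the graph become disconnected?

No

Deleting 4 leaves 1 component (was 1) (its neighbors 0, 5 remain connected to each other), so 4 is not a cut vertex.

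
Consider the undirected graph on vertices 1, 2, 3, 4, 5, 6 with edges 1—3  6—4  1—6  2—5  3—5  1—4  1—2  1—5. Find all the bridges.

none

The edges on the cycle 1-6-4-1 are not bridges since each lies on that cycle.
Every edge lies on some cycle, so there are no bridges.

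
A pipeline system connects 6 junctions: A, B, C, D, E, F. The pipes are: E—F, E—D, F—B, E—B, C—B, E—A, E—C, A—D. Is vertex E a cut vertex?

Deleting E raises the number of components from 1 to 2, so E is a cut vertex.

Yes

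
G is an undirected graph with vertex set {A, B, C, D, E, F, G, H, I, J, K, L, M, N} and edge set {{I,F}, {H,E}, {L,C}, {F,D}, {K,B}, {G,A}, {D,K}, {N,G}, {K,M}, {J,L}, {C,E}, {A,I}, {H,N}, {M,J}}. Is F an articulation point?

No

Deleting F leaves 1 component (was 1) (its neighbors D, I remain connected to each other), so F is not a cut vertex.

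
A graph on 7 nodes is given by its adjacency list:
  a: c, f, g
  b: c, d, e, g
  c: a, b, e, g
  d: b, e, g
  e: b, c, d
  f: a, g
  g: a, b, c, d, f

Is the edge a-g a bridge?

After removing a-g, the path a-c-g still connects them, so the edge is not a bridge.

No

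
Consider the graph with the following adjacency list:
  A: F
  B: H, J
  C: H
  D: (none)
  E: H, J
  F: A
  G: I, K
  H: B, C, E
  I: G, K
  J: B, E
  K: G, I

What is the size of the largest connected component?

D is isolated — a component by itself.
Starting from A we can reach A, F. That is one component of size 2.
Starting from G we can reach G, I, K. That is one component of size 3.
Starting from B we can reach B, C, E, H, J. That is one component of size 5.
The largest has 5 vertices.

5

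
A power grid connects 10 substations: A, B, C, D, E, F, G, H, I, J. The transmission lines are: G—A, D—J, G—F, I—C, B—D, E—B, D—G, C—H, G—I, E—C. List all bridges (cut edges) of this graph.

The edges on the cycle E-B-D-G-I-C-E are not bridges since each lies on that cycle.
But removing F—G disconnects F from G; removing C—H disconnects C from H; removing D—J disconnects D from J; removing A—G disconnects A from G — these are bridges.

A-G, C-H, D-J, F-G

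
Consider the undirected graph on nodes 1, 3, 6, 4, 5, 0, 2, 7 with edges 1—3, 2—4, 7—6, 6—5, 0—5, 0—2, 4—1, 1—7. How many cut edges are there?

1

The edges on the cycle 0-2-4-1-7-6-5-0 are not bridges since each lies on that cycle.
But removing 1—3 disconnects 1 from 3 — this is a bridge.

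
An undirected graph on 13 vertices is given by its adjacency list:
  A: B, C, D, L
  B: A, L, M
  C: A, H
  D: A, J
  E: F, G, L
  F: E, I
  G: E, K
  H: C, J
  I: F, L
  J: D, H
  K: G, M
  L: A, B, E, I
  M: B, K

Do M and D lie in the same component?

From M we can reach A, B, C, D, E, F, G, H, I, J, K, L, M, which includes D.

Yes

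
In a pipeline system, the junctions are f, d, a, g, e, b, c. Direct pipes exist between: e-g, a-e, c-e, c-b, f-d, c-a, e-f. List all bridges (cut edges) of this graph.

b-c, d-f, e-f, e-g

The edges on the cycle c-a-e-c are not bridges since each lies on that cycle.
But removing e-g disconnects e from g; removing f-d disconnects f from d; removing e-f disconnects e from f; removing c-b disconnects c from b — these are bridges.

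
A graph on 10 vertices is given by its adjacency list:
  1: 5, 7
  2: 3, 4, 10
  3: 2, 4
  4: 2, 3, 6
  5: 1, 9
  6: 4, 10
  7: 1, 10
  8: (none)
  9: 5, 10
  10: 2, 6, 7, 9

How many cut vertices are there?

Removing 10 increases the component count from 2 to 3, so 10 is a cut vertex.
By contrast removing 6 leaves 2 components; it is not a cut vertex. No other vertex is a cut vertex either.

1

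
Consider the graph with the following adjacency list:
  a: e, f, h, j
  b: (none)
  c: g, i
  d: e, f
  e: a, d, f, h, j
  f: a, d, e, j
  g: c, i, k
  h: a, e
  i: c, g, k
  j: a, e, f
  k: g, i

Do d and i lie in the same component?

No

The component containing d is {a, d, e, f, h, j}, and i is not in it.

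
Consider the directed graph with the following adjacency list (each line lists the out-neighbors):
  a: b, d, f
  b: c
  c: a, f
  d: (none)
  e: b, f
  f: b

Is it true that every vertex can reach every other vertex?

There is no directed path from b to e, so the graph is not strongly connected.

No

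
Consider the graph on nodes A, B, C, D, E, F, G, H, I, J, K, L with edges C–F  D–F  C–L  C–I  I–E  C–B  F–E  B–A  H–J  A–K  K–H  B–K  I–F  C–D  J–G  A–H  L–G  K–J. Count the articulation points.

Removing C increases the component count from 1 to 2, so C is a cut vertex.
By contrast removing L leaves 1 component; it is not a cut vertex. No other vertex is a cut vertex either.

1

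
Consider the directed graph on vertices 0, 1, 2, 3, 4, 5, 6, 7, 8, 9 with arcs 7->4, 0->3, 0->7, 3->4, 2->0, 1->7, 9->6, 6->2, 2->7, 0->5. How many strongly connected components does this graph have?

10

{4} is an SCC by itself.
{2} is an SCC by itself.
{3} is an SCC by itself.
{7} is an SCC by itself.
{8} is an SCC by itself.
(and 5 more singleton SCCs)
That gives 10 strongly connected components.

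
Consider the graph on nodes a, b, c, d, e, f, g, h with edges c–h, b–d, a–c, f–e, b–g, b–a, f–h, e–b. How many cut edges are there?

2

The edges on the cycle f-e-b-a-c-h-f are not bridges since each lies on that cycle.
But removing b–d disconnects b from d; removing b–g disconnects b from g — these are bridges.
That makes 2 bridges.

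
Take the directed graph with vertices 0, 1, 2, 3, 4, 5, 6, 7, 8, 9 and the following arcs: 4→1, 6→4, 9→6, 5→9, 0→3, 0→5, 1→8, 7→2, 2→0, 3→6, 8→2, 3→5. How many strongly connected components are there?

2

{0, 1, 2, 3, 4, 5, 6, 8, 9} are all mutually reachable — one SCC of size 9.
{7} is an SCC by itself.
That gives 2 strongly connected components.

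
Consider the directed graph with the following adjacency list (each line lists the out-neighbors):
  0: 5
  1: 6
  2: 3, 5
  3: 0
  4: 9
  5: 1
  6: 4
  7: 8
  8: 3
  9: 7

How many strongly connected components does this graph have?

2

{0, 1, 3, 4, 5, 6, 7, 8, 9} are all mutually reachable — one SCC of size 9.
{2} is an SCC by itself.
That gives 2 strongly connected components.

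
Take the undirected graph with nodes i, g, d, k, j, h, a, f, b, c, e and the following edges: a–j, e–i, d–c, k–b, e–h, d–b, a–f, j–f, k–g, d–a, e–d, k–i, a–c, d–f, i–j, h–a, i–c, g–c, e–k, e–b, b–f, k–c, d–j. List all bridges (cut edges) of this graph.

The edges on the cycle e-d-b-k-e are not bridges since each lies on that cycle.
Every edge lies on some cycle, so there are no bridges.

none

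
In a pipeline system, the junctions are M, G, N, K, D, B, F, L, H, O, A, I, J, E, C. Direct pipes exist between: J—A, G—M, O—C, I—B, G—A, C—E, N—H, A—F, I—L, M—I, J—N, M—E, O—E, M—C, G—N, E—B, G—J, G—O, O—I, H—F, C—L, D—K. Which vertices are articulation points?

Removing G increases the component count from 2 to 3, so G is a cut vertex.
By contrast removing D leaves 2 components; it is not a cut vertex. No other vertex is a cut vertex either.

G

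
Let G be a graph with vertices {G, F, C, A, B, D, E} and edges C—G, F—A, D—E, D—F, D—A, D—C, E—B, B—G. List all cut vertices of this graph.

D

Removing D increases the component count from 1 to 2, so D is a cut vertex.
By contrast removing A leaves 1 component; it is not a cut vertex. No other vertex is a cut vertex either.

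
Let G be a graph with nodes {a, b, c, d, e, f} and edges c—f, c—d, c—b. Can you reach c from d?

From d we can reach b, c, d, f, which includes c.

Yes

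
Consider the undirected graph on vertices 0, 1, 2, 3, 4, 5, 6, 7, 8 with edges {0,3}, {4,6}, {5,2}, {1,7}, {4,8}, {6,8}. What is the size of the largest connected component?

3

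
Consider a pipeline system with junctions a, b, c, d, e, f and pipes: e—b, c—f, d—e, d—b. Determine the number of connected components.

a is isolated — a component by itself.
Starting from c we can reach c, f. That is one component of size 2.
Starting from b we can reach b, d, e. That is one component of size 3.
Total: 3 components.

3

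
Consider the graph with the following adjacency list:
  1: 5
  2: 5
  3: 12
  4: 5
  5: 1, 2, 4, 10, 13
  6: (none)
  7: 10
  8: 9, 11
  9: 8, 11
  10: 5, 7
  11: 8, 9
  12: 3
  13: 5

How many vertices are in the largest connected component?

6 is isolated — a component by itself.
Starting from 3 we can reach 3, 12. That is one component of size 2.
Starting from 8 we can reach 8, 9, 11. That is one component of size 3.
Starting from 1 we can reach 1, 2, 4, 5, 7, 10, 13. That is one component of size 7.
The largest has 7 vertices.

7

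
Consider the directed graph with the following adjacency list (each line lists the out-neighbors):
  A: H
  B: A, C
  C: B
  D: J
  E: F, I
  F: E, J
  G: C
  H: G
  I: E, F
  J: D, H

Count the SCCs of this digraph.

3

{A, B, C, G, H} are all mutually reachable — one SCC of size 5.
{E, F, I} are all mutually reachable — one SCC of size 3.
{D, J} are all mutually reachable — one SCC of size 2.
That gives 3 strongly connected components.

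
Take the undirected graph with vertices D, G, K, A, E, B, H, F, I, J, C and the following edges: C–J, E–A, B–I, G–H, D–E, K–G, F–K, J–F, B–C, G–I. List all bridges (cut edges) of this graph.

A-E, D-E, G-H

The edges on the cycle B-C-J-F-K-G-I-B are not bridges since each lies on that cycle.
But removing D–E disconnects D from E; removing E–A disconnects E from A; removing G–H disconnects G from H — these are bridges.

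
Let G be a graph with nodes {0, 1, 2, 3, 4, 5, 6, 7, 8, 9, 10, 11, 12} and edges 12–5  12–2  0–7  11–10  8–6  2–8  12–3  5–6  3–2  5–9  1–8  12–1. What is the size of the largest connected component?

8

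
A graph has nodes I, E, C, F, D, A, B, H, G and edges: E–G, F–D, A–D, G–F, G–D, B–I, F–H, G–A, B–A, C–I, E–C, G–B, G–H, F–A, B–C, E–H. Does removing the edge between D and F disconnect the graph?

No

After removing D–F, the path D-G-F still connects them, so the edge is not a bridge.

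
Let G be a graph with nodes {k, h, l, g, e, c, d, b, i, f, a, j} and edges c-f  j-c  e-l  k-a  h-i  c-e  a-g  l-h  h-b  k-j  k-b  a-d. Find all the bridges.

a-d, a-g, a-k, c-f, h-i

The edges on the cycle k-j-c-e-l-h-b-k are not bridges since each lies on that cycle.
But removing f-c disconnects f from c; removing d-a disconnects d from a; removing k-a disconnects k from a; removing g-a disconnects g from a — these are bridges.
In total 5 edges are bridges.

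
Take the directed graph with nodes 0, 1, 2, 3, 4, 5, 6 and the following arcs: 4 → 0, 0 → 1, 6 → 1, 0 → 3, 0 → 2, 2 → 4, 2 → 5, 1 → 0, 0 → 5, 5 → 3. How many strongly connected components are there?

{0, 1, 2, 4} are all mutually reachable — one SCC of size 4.
{6} is an SCC by itself.
{5} is an SCC by itself.
{3} is an SCC by itself.
That gives 4 strongly connected components.

4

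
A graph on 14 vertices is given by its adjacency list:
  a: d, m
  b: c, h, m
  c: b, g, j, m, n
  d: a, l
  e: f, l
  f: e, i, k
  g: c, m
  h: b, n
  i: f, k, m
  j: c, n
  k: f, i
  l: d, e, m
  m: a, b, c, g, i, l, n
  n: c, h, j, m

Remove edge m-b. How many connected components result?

1

m and b are still connected via m-c-b, so the component count stays at 1.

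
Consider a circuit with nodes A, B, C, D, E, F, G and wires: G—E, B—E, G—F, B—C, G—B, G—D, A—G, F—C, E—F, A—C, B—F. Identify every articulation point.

G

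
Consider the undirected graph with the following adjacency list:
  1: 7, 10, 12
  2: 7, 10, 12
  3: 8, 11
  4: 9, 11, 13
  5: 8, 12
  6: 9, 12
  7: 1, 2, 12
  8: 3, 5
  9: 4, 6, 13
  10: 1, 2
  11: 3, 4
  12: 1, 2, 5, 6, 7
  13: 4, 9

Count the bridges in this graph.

The edges on the cycle 12-1-10-2-12 are not bridges since each lies on that cycle.
Every edge lies on some cycle, so there are no bridges.

0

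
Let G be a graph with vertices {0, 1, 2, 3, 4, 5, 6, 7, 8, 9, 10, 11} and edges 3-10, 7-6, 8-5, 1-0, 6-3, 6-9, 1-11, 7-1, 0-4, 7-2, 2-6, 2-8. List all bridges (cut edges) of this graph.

0-1, 0-4, 1-11, 1-7, 10-3, 2-8, 3-6, 5-8, 6-9

The edges on the cycle 7-2-6-7 are not bridges since each lies on that cycle.
But removing 0-1 disconnects 0 from 1; removing 2-8 disconnects 2 from 8; removing 7-1 disconnects 7 from 1; removing 6-9 disconnects 6 from 9 — these are bridges.
In total 9 edges are bridges.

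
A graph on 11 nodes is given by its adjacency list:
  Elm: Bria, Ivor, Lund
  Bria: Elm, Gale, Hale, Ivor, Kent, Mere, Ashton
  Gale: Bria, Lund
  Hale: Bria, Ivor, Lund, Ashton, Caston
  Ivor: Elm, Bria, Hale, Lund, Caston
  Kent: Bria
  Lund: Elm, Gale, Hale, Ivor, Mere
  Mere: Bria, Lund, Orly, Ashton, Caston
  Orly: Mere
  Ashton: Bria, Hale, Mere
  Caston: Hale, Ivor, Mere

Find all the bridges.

Bria-Kent, Mere-Orly

The edges on the cycle Bria-Mere-Ashton-Bria are not bridges since each lies on that cycle.
But removing Mere-Orly disconnects Mere from Orly; removing Bria-Kent disconnects Bria from Kent — these are bridges.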